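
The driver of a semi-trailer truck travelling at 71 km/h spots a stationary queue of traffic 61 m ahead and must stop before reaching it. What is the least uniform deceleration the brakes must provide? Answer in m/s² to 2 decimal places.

71 km/h ÷ 3.6 = 19.7222 m/s.
v² = 2a·d ⇒ a = v²/(2d) = 19.7222² / (2 × 61.000) = 388.965 / 122.000 = 3.1882 m/s².

Required deceleration ≈ 3.19 m/s²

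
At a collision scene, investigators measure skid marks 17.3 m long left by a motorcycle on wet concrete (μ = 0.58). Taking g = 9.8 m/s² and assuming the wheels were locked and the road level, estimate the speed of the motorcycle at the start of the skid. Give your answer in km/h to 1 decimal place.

Initial speed ≈ 50.5 km/h

Deceleration a = μg = 0.58 × 9.8 = 5.684 m/s².
v = √(2a·d) = √(2 × 5.684 × 17.3) = √196.666 = 14.0238 m/s.
= 14.0238 × 3.6 = 50.486 km/h.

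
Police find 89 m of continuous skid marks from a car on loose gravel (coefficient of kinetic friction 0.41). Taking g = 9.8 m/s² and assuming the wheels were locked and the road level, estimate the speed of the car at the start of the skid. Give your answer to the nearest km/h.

Deceleration a = μg = 0.41 × 9.8 = 4.018 m/s².
v = √(2a·d) = √(2 × 4.018 × 89) = √715.204 = 26.7433 m/s.
= 26.7433 × 3.6 = 96.276 km/h.

Initial speed ≈ 96 km/h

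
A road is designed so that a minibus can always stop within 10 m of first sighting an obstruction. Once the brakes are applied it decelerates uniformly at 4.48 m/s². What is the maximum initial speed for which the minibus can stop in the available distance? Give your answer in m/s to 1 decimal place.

Maximum speed ≈ 9.5 m/s

v²/(2a) = d ⇒ v = √(2 × 4.480 × 10) = √89.60 = 9.4657 m/s.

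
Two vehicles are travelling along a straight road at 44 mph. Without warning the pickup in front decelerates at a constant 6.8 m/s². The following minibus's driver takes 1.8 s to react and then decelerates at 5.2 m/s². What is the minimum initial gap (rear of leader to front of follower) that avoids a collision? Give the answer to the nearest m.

44 mph × 0.44704 = 19.6698 m/s.
Leader travels v²/(2a_L) = 386.901 / 13.600 = 28.449 m before stopping.
Follower covers v·t_r = 19.6698 × 1.8 = 35.406 m while reacting, then v²/(2a_F) = 386.901 / 10.400 = 37.202 m while braking, for a total of 35.406 + 37.202 = 72.608 m.
Since a_F ≤ a_L and the follower starts braking later, the follower is never slower than the leader, so the closest approach is when both have stopped.
Minimum gap = 72.608 − 28.449 = 44.159 m.

Minimum gap ≈ 44 m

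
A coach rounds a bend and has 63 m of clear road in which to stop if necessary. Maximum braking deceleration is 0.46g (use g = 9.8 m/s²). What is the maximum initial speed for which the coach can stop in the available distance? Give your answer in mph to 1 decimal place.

a = 0.46 × 9.8 = 4.508 m/s².
v²/(2a) = d ⇒ v = √(2 × 4.508 × 63) = √568.01 = 23.8330 m/s.
23.8330 m/s ÷ 0.44704 = 53.313 mph.

Maximum speed ≈ 53.3 mph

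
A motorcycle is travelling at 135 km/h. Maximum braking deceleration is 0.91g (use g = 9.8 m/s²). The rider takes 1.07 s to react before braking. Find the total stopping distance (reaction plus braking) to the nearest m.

135 km/h ÷ 3.6 = 37.5000 m/s.
a = 0.91 × 9.8 = 8.918 m/s².
Reaction distance = v·t_r = 37.5000 × 1.07 = 40.125 m.
Braking distance = v²/(2a) = 37.5000² / (2 × 8.918) = 1406.250 / 17.836 = 78.843 m.
Total = 40.125 + 78.843 = 118.968 m.

Total stopping distance ≈ 119 m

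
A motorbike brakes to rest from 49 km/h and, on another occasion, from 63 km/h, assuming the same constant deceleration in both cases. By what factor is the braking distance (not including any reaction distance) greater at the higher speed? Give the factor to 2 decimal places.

Braking distance d = v²/(2a), so with a fixed, d ∝ v².
Factor = (63/49)² = 1.2857² = 1.6530.

Factor ≈ 1.65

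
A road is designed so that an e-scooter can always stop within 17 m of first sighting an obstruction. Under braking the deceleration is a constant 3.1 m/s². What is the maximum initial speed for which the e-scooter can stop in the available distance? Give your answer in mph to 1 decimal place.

v²/(2a) = d ⇒ v = √(2 × 3.100 × 17) = √105.40 = 10.2665 m/s.
10.2665 m/s ÷ 0.44704 = 22.966 mph.

Maximum speed ≈ 23.0 mph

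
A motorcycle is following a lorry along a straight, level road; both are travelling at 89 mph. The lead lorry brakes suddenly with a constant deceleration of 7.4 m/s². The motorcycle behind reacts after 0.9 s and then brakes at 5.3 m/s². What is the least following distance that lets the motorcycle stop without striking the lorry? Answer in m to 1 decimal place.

89 mph × 0.44704 = 39.7866 m/s.
Leader travels v²/(2a_L) = 1582.974 / 14.800 = 106.958 m before stopping.
Follower covers v·t_r = 39.7866 × 0.9 = 35.808 m while reacting, then v²/(2a_F) = 1582.974 / 10.600 = 149.337 m while braking, for a total of 35.808 + 149.337 = 185.145 m.
Since a_F ≤ a_L and the follower starts braking later, the follower is never slower than the leader, so the closest approach is when both have stopped.
Minimum gap = 185.145 − 106.958 = 78.187 m.

Minimum gap ≈ 78.2 m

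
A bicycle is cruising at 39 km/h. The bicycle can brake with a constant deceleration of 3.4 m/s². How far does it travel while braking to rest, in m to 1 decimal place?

Braking distance ≈ 17.3 m

39 km/h ÷ 3.6 = 10.8333 m/s.
Braking distance = v²/(2a) = 10.8333² / (2 × 3.400) = 117.360 / 6.800 = 17.259 m.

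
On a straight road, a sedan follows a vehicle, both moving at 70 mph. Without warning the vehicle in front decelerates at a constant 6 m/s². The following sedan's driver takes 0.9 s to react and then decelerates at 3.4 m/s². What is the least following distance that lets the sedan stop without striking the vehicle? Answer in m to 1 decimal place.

70 mph × 0.44704 = 31.2928 m/s.
Leader travels v²/(2a_L) = 979.239 / 12.000 = 81.603 m before stopping.
Follower covers v·t_r = 31.2928 × 0.9 = 28.164 m while reacting, then v²/(2a_F) = 979.239 / 6.800 = 144.006 m while braking, for a total of 28.164 + 144.006 = 172.170 m.
Since a_F ≤ a_L and the follower starts braking later, the follower is never slower than the leader, so the closest approach is when both have stopped.
Minimum gap = 172.170 − 81.603 = 90.567 m.

Minimum gap ≈ 90.6 m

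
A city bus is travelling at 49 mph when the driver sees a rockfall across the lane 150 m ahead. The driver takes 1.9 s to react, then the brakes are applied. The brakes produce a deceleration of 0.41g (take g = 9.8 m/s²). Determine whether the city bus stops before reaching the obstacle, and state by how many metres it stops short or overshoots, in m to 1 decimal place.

49 mph × 0.44704 = 21.9050 m/s.
a = 0.41 × 9.8 = 4.018 m/s².
Reaction distance = 21.9050 × 1.9 = 41.620 m.
Braking distance = v²/(2a) = 479.829 / 8.036 = 59.710 m.
Total stopping distance = 41.620 + 59.710 = 101.330 m, vs 150 m available — it stops with 150 − 101.330 = 48.670 m to spare.

Yes — it stops 48.7 m short of the obstacle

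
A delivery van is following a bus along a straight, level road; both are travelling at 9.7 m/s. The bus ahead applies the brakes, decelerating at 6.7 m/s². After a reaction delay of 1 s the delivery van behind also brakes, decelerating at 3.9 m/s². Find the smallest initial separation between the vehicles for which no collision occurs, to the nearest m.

Leader travels v²/(2a_L) = 94.090 / 13.400 = 7.022 m before stopping.
Follower covers v·t_r = 9.7000 × 1 = 9.700 m while reacting, then v²/(2a_F) = 94.090 / 7.800 = 12.063 m while braking, for a total of 9.700 + 12.063 = 21.763 m.
Since a_F ≤ a_L and the follower starts braking later, the follower is never slower than the leader, so the closest approach is when both have stopped.
Minimum gap = 21.763 − 7.022 = 14.741 m.

Minimum gap ≈ 15 m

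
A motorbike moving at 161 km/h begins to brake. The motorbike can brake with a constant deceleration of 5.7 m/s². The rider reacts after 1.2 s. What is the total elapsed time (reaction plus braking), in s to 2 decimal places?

161 km/h ÷ 3.6 = 44.7222 m/s.
Braking time = v/a = 44.7222 / 5.700 = 7.846 s.
Total = 1.2 + 7.846 = 9.046 s.

Total time ≈ 9.05 s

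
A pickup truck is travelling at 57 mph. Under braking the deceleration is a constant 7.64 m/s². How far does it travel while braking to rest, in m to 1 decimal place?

57 mph × 0.44704 = 25.4813 m/s.
Braking distance = v²/(2a) = 25.4813² / (2 × 7.640) = 649.297 / 15.280 = 42.493 m.

Braking distance ≈ 42.5 m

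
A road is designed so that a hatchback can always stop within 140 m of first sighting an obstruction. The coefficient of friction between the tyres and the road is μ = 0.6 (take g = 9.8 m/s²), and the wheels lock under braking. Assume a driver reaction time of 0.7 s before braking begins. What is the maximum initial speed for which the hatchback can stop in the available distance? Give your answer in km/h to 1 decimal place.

a = μg = 0.6 × 9.8 = 5.880 m/s².
Stopping distance: v·t_r + v²/(2a) = 140 with t_r = 0.7 s and a = 5.880 m/s².
So v² + 8.232 v − 1646.40 = 0.
Positive root: v = −a·t_r + √((a·t_r)² + 2a·d) = −4.116 + √(16.941 + 1646.40) = 36.6681 m/s.
36.6681 m/s × 3.6 = 132.005 km/h.

Maximum speed ≈ 132.0 km/h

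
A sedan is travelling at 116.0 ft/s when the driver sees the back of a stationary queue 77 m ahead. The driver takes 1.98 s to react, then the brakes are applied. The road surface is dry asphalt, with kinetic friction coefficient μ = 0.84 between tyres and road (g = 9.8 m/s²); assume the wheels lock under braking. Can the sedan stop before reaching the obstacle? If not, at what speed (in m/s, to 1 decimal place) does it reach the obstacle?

No — it strikes the obstacle at 33.7 m/s

116 ft/s × 0.3048 = 35.3568 m/s.
a = μg = 0.84 × 9.8 = 8.232 m/s².
Reaction distance = 35.3568 × 1.98 = 70.006 m.
Braking distance needed to stop: v²/(2a) = 1250.103 / 16.464 = 75.929 m, so total needed = 70.006 + 75.929 = 145.935 m > 77 m — it cannot stop.
Distance remaining when braking begins: 77 − 70.006 = 6.994 m.
v² = v₀² − 2a·d = 1250.103 − 2 × 8.232 × 6.994 = 1134.954 m²/s².
v = √1134.954 = 33.689 m/s.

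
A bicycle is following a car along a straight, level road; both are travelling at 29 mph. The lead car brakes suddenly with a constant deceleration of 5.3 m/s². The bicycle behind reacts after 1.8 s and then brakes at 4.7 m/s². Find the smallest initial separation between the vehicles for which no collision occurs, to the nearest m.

29 mph × 0.44704 = 12.9642 m/s.
Leader travels v²/(2a_L) = 168.070 / 10.600 = 15.856 m before stopping.
Follower covers v·t_r = 12.9642 × 1.8 = 23.336 m while reacting, then v²/(2a_F) = 168.070 / 9.400 = 17.880 m while braking, for a total of 23.336 + 17.880 = 41.216 m.
Since a_F ≤ a_L and the follower starts braking later, the follower is never slower than the leader, so the closest approach is when both have stopped.
Minimum gap = 41.216 − 15.856 = 25.360 m.

Minimum gap ≈ 25 m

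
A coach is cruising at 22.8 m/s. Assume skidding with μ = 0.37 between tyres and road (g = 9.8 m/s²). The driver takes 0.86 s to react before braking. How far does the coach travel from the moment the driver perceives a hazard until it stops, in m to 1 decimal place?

Total stopping distance ≈ 91.3 m

a = μg = 0.37 × 9.8 = 3.626 m/s².
Reaction distance = v·t_r = 22.8000 × 0.86 = 19.608 m.
Braking distance = v²/(2a) = 22.8000² / (2 × 3.626) = 519.840 / 7.252 = 71.682 m.
Total = 19.608 + 71.682 = 91.290 m.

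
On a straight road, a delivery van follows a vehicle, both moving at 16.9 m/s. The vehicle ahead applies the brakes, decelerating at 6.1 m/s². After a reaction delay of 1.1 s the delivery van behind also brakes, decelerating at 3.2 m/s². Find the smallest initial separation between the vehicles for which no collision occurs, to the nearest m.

Minimum gap ≈ 40 m

Leader travels v²/(2a_L) = 285.610 / 12.200 = 23.411 m before stopping.
Follower covers v·t_r = 16.9000 × 1.1 = 18.590 m while reacting, then v²/(2a_F) = 285.610 / 6.400 = 44.627 m while braking, for a total of 18.590 + 44.627 = 63.217 m.
Since a_F ≤ a_L and the follower starts braking later, the follower is never slower than the leader, so the closest approach is when both have stopped.
Minimum gap = 63.217 − 23.411 = 39.806 m.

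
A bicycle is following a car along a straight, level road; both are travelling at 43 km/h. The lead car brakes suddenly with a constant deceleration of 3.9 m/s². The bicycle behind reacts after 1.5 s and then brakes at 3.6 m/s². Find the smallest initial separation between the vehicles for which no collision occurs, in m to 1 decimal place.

43 km/h ÷ 3.6 = 11.9444 m/s.
Leader travels v²/(2a_L) = 142.669 / 7.800 = 18.291 m before stopping.
Follower covers v·t_r = 11.9444 × 1.5 = 17.917 m while reacting, then v²/(2a_F) = 142.669 / 7.200 = 19.815 m while braking, for a total of 17.917 + 19.815 = 37.732 m.
Since a_F ≤ a_L and the follower starts braking later, the follower is never slower than the leader, so the closest approach is when both have stopped.
Minimum gap = 37.732 − 18.291 = 19.441 m.

Minimum gap ≈ 19.4 m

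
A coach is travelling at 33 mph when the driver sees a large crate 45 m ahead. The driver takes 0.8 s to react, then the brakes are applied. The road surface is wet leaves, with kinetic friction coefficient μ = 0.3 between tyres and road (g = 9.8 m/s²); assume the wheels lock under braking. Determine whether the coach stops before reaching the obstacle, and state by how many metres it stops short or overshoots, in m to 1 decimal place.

No — it overshoots by 3.8 m

33 mph × 0.44704 = 14.7523 m/s.
a = μg = 0.3 × 9.8 = 2.940 m/s².
Reaction distance = 14.7523 × 0.8 = 11.802 m.
Braking distance = v²/(2a) = 217.630 / 5.880 = 37.012 m.
Total stopping distance = 11.802 + 37.012 = 48.814 m, vs 45 m available — it cannot stop in time and overshoots by 48.814 − 45 = 3.814 m.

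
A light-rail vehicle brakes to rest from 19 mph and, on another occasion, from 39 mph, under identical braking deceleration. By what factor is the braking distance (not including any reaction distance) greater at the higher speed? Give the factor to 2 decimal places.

Braking distance d = v²/(2a), so with a fixed, d ∝ v².
Factor = (39/19)² = 2.0526² = 4.2132.

Factor ≈ 4.21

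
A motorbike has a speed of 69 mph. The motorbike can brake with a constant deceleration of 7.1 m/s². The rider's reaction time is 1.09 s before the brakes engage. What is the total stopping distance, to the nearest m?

Total stopping distance ≈ 101 m

69 mph × 0.44704 = 30.8458 m/s.
Reaction distance = v·t_r = 30.8458 × 1.09 = 33.622 m.
Braking distance = v²/(2a) = 30.8458² / (2 × 7.100) = 951.463 / 14.200 = 67.004 m.
Total = 33.622 + 67.004 = 100.626 m.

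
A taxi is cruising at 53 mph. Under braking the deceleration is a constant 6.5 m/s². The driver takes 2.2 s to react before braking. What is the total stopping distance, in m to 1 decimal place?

53 mph × 0.44704 = 23.6931 m/s.
Reaction distance = v·t_r = 23.6931 × 2.2 = 52.125 m.
Braking distance = v²/(2a) = 23.6931² / (2 × 6.500) = 561.363 / 13.000 = 43.182 m.
Total = 52.125 + 43.182 = 95.307 m.

Total stopping distance ≈ 95.3 m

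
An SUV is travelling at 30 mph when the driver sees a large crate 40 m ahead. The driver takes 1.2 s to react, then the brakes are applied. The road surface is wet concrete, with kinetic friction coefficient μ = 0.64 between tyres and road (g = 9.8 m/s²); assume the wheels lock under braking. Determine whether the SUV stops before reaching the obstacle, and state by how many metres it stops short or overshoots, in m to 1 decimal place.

Yes — it stops 9.6 m short of the obstacle

30 mph × 0.44704 = 13.4112 m/s.
a = μg = 0.64 × 9.8 = 6.272 m/s².
Reaction distance = 13.4112 × 1.2 = 16.093 m.
Braking distance = v²/(2a) = 179.860 / 12.544 = 14.338 m.
Total stopping distance = 16.093 + 14.338 = 30.431 m, vs 40 m available — it stops with 40 − 30.431 = 9.569 m to spare.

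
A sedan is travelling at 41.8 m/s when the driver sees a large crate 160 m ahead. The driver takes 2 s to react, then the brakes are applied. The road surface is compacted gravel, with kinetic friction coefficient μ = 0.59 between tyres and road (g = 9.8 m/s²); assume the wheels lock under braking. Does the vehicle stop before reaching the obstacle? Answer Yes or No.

a = μg = 0.59 × 9.8 = 5.782 m/s².
Reaction distance = 41.8000 × 2 = 83.600 m.
Braking distance = v²/(2a) = 1747.240 / 11.564 = 151.093 m.
Total stopping distance = 83.600 + 151.093 = 234.693 m, vs 160 m available — it cannot stop in time and overshoots by 234.693 − 160 = 74.693 m.

No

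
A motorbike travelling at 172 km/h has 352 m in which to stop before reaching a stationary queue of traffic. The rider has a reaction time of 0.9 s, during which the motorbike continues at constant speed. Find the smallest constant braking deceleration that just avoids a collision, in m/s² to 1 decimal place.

Required deceleration ≈ 3.7 m/s²

172 km/h ÷ 3.6 = 47.7778 m/s.
Distance covered during reaction = 47.7778 × 0.9 = 43.000 m.
Distance available for braking: 352 − 43.000 = 309.000 m.
v² = 2a·d ⇒ a = v²/(2d) = 47.7778² / (2 × 309.000) = 2282.718 / 618.000 = 3.6937 m/s².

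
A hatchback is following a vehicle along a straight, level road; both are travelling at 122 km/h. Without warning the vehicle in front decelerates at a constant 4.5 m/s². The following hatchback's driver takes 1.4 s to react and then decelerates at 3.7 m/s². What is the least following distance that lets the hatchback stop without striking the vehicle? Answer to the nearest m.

122 km/h ÷ 3.6 = 33.8889 m/s.
Leader travels v²/(2a_L) = 1148.458 / 9.000 = 127.606 m before stopping.
Follower covers v·t_r = 33.8889 × 1.4 = 47.444 m while reacting, then v²/(2a_F) = 1148.458 / 7.400 = 155.197 m while braking, for a total of 47.444 + 155.197 = 202.641 m.
Since a_F ≤ a_L and the follower starts braking later, the follower is never slower than the leader, so the closest approach is when both have stopped.
Minimum gap = 202.641 − 127.606 = 75.035 m.

Minimum gap ≈ 75 m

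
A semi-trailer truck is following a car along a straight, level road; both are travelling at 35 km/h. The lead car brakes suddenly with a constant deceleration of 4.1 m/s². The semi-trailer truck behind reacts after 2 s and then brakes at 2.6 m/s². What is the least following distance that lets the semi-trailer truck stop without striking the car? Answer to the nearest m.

35 km/h ÷ 3.6 = 9.7222 m/s.
Leader travels v²/(2a_L) = 94.521 / 8.200 = 11.527 m before stopping.
Follower covers v·t_r = 9.7222 × 2 = 19.444 m while reacting, then v²/(2a_F) = 94.521 / 5.200 = 18.177 m while braking, for a total of 19.444 + 18.177 = 37.621 m.
Since a_F ≤ a_L and the follower starts braking later, the follower is never slower than the leader, so the closest approach is when both have stopped.
Minimum gap = 37.621 − 11.527 = 26.094 m.

Minimum gap ≈ 26 m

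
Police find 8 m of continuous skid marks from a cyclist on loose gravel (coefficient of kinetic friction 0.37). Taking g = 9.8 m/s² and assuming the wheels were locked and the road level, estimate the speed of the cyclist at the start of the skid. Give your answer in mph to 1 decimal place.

Deceleration a = μg = 0.37 × 9.8 = 3.626 m/s².
v = √(2a·d) = √(2 × 3.626 × 8) = √58.016 = 7.6168 m/s.
= 7.6168 ÷ 0.44704 = 17.038 mph.

Initial speed ≈ 17.0 mph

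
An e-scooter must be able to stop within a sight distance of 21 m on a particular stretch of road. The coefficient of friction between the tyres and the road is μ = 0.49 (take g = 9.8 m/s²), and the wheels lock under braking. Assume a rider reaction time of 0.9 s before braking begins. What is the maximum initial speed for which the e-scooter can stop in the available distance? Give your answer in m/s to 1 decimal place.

Maximum speed ≈ 10.5 m/s

a = μg = 0.49 × 9.8 = 4.802 m/s².
Stopping distance: v·t_r + v²/(2a) = 21 with t_r = 0.9 s and a = 4.802 m/s².
So v² + 8.644 v − 201.68 = 0.
Positive root: v = −a·t_r + √((a·t_r)² + 2a·d) = −4.322 + √(18.680 + 201.68) = 10.5225 m/s.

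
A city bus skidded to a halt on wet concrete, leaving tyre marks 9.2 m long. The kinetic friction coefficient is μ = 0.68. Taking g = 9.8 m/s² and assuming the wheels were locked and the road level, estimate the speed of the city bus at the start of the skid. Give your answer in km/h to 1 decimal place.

Initial speed ≈ 39.9 km/h

Deceleration a = μg = 0.68 × 9.8 = 6.664 m/s².
v = √(2a·d) = √(2 × 6.664 × 9.2) = √122.618 = 11.0733 m/s.
= 11.0733 × 3.6 = 39.864 km/h.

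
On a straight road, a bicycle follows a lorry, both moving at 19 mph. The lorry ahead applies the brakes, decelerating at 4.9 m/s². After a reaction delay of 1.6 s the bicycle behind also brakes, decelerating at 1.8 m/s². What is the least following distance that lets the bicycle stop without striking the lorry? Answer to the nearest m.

19 mph × 0.44704 = 8.4938 m/s.
Leader travels v²/(2a_L) = 72.145 / 9.800 = 7.362 m before stopping.
Follower covers v·t_r = 8.4938 × 1.6 = 13.590 m while reacting, then v²/(2a_F) = 72.145 / 3.600 = 20.040 m while braking, for a total of 13.590 + 20.040 = 33.630 m.
Since a_F ≤ a_L and the follower starts braking later, the follower is never slower than the leader, so the closest approach is when both have stopped.
Minimum gap = 33.630 − 7.362 = 26.268 m.

Minimum gap ≈ 26 m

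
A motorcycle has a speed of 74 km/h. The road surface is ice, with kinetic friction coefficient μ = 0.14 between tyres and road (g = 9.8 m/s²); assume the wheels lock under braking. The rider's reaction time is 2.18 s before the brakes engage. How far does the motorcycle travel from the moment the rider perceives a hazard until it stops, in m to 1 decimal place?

Total stopping distance ≈ 198.8 m

74 km/h ÷ 3.6 = 20.5556 m/s.
a = μg = 0.14 × 9.8 = 1.372 m/s².
Reaction distance = v·t_r = 20.5556 × 2.18 = 44.811 m.
Braking distance = v²/(2a) = 20.5556² / (2 × 1.372) = 422.533 / 2.744 = 153.984 m.
Total = 44.811 + 153.984 = 198.795 m.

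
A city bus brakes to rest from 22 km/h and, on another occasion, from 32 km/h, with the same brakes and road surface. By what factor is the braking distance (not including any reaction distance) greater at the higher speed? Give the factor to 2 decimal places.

Factor ≈ 2.12

Braking distance d = v²/(2a), so with a fixed, d ∝ v².
Factor = (32/22)² = 1.4545² = 2.1156.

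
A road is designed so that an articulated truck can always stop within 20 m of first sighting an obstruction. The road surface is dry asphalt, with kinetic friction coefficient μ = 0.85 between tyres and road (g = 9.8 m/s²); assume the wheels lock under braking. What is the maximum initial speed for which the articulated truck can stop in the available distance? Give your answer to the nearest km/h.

a = μg = 0.85 × 9.8 = 8.330 m/s².
v²/(2a) = d ⇒ v = √(2 × 8.330 × 20) = √333.20 = 18.2538 m/s.
18.2538 m/s × 3.6 = 65.714 km/h.

Maximum speed ≈ 66 km/h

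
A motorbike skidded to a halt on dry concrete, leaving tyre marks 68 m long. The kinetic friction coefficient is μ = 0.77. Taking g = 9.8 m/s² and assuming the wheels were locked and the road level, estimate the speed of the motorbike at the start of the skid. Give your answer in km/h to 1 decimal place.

Initial speed ≈ 115.3 km/h

Deceleration a = μg = 0.77 × 9.8 = 7.546 m/s².
v = √(2a·d) = √(2 × 7.546 × 68) = √1026.256 = 32.0352 m/s.
= 32.0352 × 3.6 = 115.327 km/h.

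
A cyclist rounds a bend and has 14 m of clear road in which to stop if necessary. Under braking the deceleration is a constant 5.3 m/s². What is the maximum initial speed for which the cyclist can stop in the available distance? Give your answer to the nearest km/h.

v²/(2a) = d ⇒ v = √(2 × 5.300 × 14) = √148.40 = 12.1820 m/s.
12.1820 m/s × 3.6 = 43.855 km/h.

Maximum speed ≈ 44 km/h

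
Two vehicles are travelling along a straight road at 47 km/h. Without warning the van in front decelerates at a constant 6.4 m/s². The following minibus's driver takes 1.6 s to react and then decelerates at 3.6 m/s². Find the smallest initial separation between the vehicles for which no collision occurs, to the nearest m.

47 km/h ÷ 3.6 = 13.0556 m/s.
Leader travels v²/(2a_L) = 170.449 / 12.800 = 13.316 m before stopping.
Follower covers v·t_r = 13.0556 × 1.6 = 20.889 m while reacting, then v²/(2a_F) = 170.449 / 7.200 = 23.673 m while braking, for a total of 20.889 + 23.673 = 44.562 m.
Since a_F ≤ a_L and the follower starts braking later, the follower is never slower than the leader, so the closest approach is when both have stopped.
Minimum gap = 44.562 − 13.316 = 31.246 m.

Minimum gap ≈ 31 m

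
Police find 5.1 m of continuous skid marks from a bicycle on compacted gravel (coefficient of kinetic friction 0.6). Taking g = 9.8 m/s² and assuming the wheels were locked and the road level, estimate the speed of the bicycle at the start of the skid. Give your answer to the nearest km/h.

Initial speed ≈ 28 km/h

Deceleration a = μg = 0.6 × 9.8 = 5.880 m/s².
v = √(2a·d) = √(2 × 5.880 × 5.1) = √59.976 = 7.7444 m/s.
= 7.7444 × 3.6 = 27.880 km/h.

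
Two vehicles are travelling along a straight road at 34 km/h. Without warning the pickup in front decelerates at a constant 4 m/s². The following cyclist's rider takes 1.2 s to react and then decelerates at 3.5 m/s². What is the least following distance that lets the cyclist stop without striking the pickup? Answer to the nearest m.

34 km/h ÷ 3.6 = 9.4444 m/s.
Leader travels v²/(2a_L) = 89.197 / 8.000 = 11.150 m before stopping.
Follower covers v·t_r = 9.4444 × 1.2 = 11.333 m while reacting, then v²/(2a_F) = 89.197 / 7.000 = 12.742 m while braking, for a total of 11.333 + 12.742 = 24.075 m.
Since a_F ≤ a_L and the follower starts braking later, the follower is never slower than the leader, so the closest approach is when both have stopped.
Minimum gap = 24.075 − 11.150 = 12.925 m.

Minimum gap ≈ 13 m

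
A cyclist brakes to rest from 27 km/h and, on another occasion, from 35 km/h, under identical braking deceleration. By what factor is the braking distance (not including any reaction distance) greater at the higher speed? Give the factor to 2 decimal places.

Braking distance d = v²/(2a), so with a fixed, d ∝ v².
Factor = (35/27)² = 1.2963² = 1.6804.

Factor ≈ 1.68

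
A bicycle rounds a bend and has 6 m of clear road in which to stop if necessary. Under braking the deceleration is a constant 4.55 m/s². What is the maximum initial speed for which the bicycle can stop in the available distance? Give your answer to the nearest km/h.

Maximum speed ≈ 27 km/h

v²/(2a) = d ⇒ v = √(2 × 4.550 × 6) = √54.60 = 7.3892 m/s.
7.3892 m/s × 3.6 = 26.601 km/h.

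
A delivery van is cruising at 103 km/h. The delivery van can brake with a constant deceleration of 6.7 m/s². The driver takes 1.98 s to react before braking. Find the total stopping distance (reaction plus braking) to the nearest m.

103 km/h ÷ 3.6 = 28.6111 m/s.
Reaction distance = v·t_r = 28.6111 × 1.98 = 56.650 m.
Braking distance = v²/(2a) = 28.6111² / (2 × 6.700) = 818.595 / 13.400 = 61.089 m.
Total = 56.650 + 61.089 = 117.739 m.

Total stopping distance ≈ 118 m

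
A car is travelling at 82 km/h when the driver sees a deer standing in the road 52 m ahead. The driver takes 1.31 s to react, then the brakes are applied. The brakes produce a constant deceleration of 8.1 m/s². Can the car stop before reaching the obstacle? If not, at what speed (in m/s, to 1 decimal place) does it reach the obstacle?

82 km/h ÷ 3.6 = 22.7778 m/s.
Reaction distance = 22.7778 × 1.31 = 29.839 m.
Braking distance needed to stop: v²/(2a) = 518.828 / 16.200 = 32.026 m, so total needed = 29.839 + 32.026 = 61.865 m > 52 m — it cannot stop.
Distance remaining when braking begins: 52 − 29.839 = 22.161 m.
v² = v₀² − 2a·d = 518.828 − 2 × 8.100 × 22.161 = 159.820 m²/s².
v = √159.820 = 12.642 m/s.

No — it strikes the obstacle at 12.6 m/s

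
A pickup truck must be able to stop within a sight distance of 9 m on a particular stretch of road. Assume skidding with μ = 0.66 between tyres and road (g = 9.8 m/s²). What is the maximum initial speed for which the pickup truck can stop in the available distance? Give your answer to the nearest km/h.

a = μg = 0.66 × 9.8 = 6.468 m/s².
v²/(2a) = d ⇒ v = √(2 × 6.468 × 9) = √116.42 = 10.7898 m/s.
10.7898 m/s × 3.6 = 38.843 km/h.

Maximum speed ≈ 39 km/h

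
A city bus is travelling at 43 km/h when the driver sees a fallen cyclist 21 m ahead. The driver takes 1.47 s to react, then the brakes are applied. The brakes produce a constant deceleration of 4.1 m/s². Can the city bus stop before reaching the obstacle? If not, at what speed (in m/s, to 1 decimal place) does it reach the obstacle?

43 km/h ÷ 3.6 = 11.9444 m/s.
Reaction distance = 11.9444 × 1.47 = 17.558 m.
Braking distance needed to stop: v²/(2a) = 142.669 / 8.200 = 17.399 m, so total needed = 17.558 + 17.399 = 34.957 m > 21 m — it cannot stop.
Distance remaining when braking begins: 21 − 17.558 = 3.442 m.
v² = v₀² − 2a·d = 142.669 − 2 × 4.100 × 3.442 = 114.445 m²/s².
v = √114.445 = 10.698 m/s.

No — it strikes the obstacle at 10.7 m/s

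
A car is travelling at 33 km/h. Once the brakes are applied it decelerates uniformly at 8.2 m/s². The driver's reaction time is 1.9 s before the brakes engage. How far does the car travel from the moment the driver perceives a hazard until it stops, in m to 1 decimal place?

33 km/h ÷ 3.6 = 9.1667 m/s.
Reaction distance = v·t_r = 9.1667 × 1.9 = 17.417 m.
Braking distance = v²/(2a) = 9.1667² / (2 × 8.200) = 84.028 / 16.400 = 5.124 m.
Total = 17.417 + 5.124 = 22.541 m.

Total stopping distance ≈ 22.5 m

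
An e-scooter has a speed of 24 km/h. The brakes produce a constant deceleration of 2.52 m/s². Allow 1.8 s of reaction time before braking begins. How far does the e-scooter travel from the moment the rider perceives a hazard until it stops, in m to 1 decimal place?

Total stopping distance ≈ 20.8 m

24 km/h ÷ 3.6 = 6.6667 m/s.
Reaction distance = v·t_r = 6.6667 × 1.8 = 12.000 m.
Braking distance = v²/(2a) = 6.6667² / (2 × 2.520) = 44.445 / 5.040 = 8.818 m.
Total = 12.000 + 8.818 = 20.818 m.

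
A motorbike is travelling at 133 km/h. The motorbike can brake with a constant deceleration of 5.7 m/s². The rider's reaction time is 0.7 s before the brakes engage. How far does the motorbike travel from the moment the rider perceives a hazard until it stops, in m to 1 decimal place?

Total stopping distance ≈ 145.6 m

133 km/h ÷ 3.6 = 36.9444 m/s.
Reaction distance = v·t_r = 36.9444 × 0.7 = 25.861 m.
Braking distance = v²/(2a) = 36.9444² / (2 × 5.700) = 1364.889 / 11.400 = 119.727 m.
Total = 25.861 + 119.727 = 145.588 m.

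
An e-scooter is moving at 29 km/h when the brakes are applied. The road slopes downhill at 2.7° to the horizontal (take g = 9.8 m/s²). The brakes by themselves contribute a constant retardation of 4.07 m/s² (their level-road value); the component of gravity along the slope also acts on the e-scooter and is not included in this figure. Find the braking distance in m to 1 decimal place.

29 km/h ÷ 3.6 = 8.0556 m/s.
Gravity along the downhill slope reduces the braking deceleration: a_eff = 4.070 − 9.8·sin 2.7° = 4.070 − 0.462 = 3.608 m/s².
Braking distance = v²/(2a) = 8.0556² / (2 × 3.608) = 64.893 / 7.216 = 8.993 m.

Braking distance ≈ 9.0 m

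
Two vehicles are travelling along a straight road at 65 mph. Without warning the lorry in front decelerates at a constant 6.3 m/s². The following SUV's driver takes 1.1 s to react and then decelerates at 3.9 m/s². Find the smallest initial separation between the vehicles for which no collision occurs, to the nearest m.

65 mph × 0.44704 = 29.0576 m/s.
Leader travels v²/(2a_L) = 844.344 / 12.600 = 67.011 m before stopping.
Follower covers v·t_r = 29.0576 × 1.1 = 31.963 m while reacting, then v²/(2a_F) = 844.344 / 7.800 = 108.249 m while braking, for a total of 31.963 + 108.249 = 140.212 m.
Since a_F ≤ a_L and the follower starts braking later, the follower is never slower than the leader, so the closest approach is when both have stopped.
Minimum gap = 140.212 − 67.011 = 73.201 m.

Minimum gap ≈ 73 m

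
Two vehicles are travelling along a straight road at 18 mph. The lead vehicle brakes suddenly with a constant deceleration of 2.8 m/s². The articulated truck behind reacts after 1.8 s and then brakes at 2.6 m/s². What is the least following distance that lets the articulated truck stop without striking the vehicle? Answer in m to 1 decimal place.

Minimum gap ≈ 15.4 m

18 mph × 0.44704 = 8.0467 m/s.
Leader travels v²/(2a_L) = 64.749 / 5.600 = 11.562 m before stopping.
Follower covers v·t_r = 8.0467 × 1.8 = 14.484 m while reacting, then v²/(2a_F) = 64.749 / 5.200 = 12.452 m while braking, for a total of 14.484 + 12.452 = 26.936 m.
Since a_F ≤ a_L and the follower starts braking later, the follower is never slower than the leader, so the closest approach is when both have stopped.
Minimum gap = 26.936 − 11.562 = 15.374 m.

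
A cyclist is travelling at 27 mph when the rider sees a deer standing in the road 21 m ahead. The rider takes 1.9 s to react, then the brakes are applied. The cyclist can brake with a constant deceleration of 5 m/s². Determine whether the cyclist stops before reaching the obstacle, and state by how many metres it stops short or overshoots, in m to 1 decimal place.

27 mph × 0.44704 = 12.0701 m/s.
Reaction distance = 12.0701 × 1.9 = 22.933 m.
Braking distance = v²/(2a) = 145.687 / 10.000 = 14.569 m.
Total stopping distance = 22.933 + 14.569 = 37.502 m, vs 21 m available — it cannot stop in time and overshoots by 37.502 − 21 = 16.502 m.

No — it overshoots by 16.5 m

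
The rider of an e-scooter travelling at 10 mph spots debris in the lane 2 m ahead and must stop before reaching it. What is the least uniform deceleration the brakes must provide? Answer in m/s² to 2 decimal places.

Required deceleration ≈ 5.00 m/s²

10 mph × 0.44704 = 4.4704 m/s.
v² = 2a·d ⇒ a = v²/(2d) = 4.4704² / (2 × 2.000) = 19.984 / 4.000 = 4.9960 m/s².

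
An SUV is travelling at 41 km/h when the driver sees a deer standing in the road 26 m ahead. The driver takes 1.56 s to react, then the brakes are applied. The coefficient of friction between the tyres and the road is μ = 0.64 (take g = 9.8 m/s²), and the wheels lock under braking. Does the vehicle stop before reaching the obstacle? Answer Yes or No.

No

41 km/h ÷ 3.6 = 11.3889 m/s.
a = μg = 0.64 × 9.8 = 6.272 m/s².
Reaction distance = 11.3889 × 1.56 = 17.767 m.
Braking distance = v²/(2a) = 129.707 / 12.544 = 10.340 m.
Total stopping distance = 17.767 + 10.340 = 28.107 m, vs 26 m available — it cannot stop in time and overshoots by 28.107 − 26 = 2.107 m.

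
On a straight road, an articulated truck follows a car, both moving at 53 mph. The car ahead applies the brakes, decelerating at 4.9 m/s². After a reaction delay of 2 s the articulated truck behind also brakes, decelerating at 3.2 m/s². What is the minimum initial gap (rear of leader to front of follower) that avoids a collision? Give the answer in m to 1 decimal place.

53 mph × 0.44704 = 23.6931 m/s.
Leader travels v²/(2a_L) = 561.363 / 9.800 = 57.282 m before stopping.
Follower covers v·t_r = 23.6931 × 2 = 47.386 m while reacting, then v²/(2a_F) = 561.363 / 6.400 = 87.713 m while braking, for a total of 47.386 + 87.713 = 135.099 m.
Since a_F ≤ a_L and the follower starts braking later, the follower is never slower than the leader, so the closest approach is when both have stopped.
Minimum gap = 135.099 − 57.282 = 77.817 m.

Minimum gap ≈ 77.8 m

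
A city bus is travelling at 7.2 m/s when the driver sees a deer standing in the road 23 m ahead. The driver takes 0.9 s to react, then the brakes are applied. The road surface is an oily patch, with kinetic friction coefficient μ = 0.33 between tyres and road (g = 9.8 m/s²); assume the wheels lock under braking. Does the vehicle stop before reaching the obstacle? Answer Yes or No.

a = μg = 0.33 × 9.8 = 3.234 m/s².
Reaction distance = 7.2000 × 0.9 = 6.480 m.
Braking distance = v²/(2a) = 51.840 / 6.468 = 8.015 m.
Total stopping distance = 6.480 + 8.015 = 14.495 m, vs 23 m available — it stops with 23 − 14.495 = 8.505 m to spare.

Yes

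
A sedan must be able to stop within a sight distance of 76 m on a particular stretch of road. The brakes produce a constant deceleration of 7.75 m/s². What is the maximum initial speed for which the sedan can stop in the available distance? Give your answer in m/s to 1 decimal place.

v²/(2a) = d ⇒ v = √(2 × 7.750 × 76) = √1178.00 = 34.3220 m/s.

Maximum speed ≈ 34.3 m/s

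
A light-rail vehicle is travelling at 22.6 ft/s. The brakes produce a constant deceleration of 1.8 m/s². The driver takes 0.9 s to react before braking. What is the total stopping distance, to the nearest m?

Total stopping distance ≈ 19 m

22.6 ft/s × 0.3048 = 6.8885 m/s.
Reaction distance = v·t_r = 6.8885 × 0.9 = 6.200 m.
Braking distance = v²/(2a) = 6.8885² / (2 × 1.800) = 47.451 / 3.600 = 13.181 m.
Total = 6.200 + 13.181 = 19.381 m.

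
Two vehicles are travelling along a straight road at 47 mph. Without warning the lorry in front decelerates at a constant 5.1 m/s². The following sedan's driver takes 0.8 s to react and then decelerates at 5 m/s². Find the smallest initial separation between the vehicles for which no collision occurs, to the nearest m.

47 mph × 0.44704 = 21.0109 m/s.
Leader travels v²/(2a_L) = 441.458 / 10.200 = 43.280 m before stopping.
Follower covers v·t_r = 21.0109 × 0.8 = 16.809 m while reacting, then v²/(2a_F) = 441.458 / 10.000 = 44.146 m while braking, for a total of 16.809 + 44.146 = 60.955 m.
Since a_F ≤ a_L and the follower starts braking later, the follower is never slower than the leader, so the closest approach is when both have stopped.
Minimum gap = 60.955 − 43.280 = 17.675 m.

Minimum gap ≈ 18 m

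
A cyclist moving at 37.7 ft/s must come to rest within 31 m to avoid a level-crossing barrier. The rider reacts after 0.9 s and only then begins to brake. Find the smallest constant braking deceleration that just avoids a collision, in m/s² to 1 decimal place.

Required deceleration ≈ 3.2 m/s²

37.7 ft/s × 0.3048 = 11.4910 m/s.
Distance covered during reaction = 11.4910 × 0.9 = 10.342 m.
Distance available for braking: 31 − 10.342 = 20.658 m.
v² = 2a·d ⇒ a = v²/(2d) = 11.4910² / (2 × 20.658) = 132.043 / 41.316 = 3.1959 m/s².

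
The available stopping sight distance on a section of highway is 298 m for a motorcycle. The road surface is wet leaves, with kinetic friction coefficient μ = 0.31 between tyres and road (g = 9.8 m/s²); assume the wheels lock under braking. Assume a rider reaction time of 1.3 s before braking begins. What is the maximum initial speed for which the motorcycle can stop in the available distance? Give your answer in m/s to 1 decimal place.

Maximum speed ≈ 38.8 m/s

a = μg = 0.31 × 9.8 = 3.038 m/s².
Stopping distance: v·t_r + v²/(2a) = 298 with t_r = 1.3 s and a = 3.038 m/s².
So v² + 7.899 v − 1810.65 = 0.
Positive root: v = −a·t_r + √((a·t_r)² + 2a·d) = −3.949 + √(15.595 + 1810.65) = 38.7856 m/s.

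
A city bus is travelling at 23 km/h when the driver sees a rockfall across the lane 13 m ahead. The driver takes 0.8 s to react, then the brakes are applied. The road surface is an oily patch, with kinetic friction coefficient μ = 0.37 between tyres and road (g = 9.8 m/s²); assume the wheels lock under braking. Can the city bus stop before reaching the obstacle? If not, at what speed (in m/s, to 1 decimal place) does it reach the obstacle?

23 km/h ÷ 3.6 = 6.3889 m/s.
a = μg = 0.37 × 9.8 = 3.626 m/s².
Reaction distance = 6.3889 × 0.8 = 5.111 m.
Braking distance = v²/(2a) = 40.818 / 7.252 = 5.629 m.
Total stopping distance = 5.111 + 5.629 = 10.740 m, vs 13 m available — it stops with 13 − 10.740 = 2.260 m to spare.

Yes — it stops about 2.3 m short of the obstacle, so it never reaches it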